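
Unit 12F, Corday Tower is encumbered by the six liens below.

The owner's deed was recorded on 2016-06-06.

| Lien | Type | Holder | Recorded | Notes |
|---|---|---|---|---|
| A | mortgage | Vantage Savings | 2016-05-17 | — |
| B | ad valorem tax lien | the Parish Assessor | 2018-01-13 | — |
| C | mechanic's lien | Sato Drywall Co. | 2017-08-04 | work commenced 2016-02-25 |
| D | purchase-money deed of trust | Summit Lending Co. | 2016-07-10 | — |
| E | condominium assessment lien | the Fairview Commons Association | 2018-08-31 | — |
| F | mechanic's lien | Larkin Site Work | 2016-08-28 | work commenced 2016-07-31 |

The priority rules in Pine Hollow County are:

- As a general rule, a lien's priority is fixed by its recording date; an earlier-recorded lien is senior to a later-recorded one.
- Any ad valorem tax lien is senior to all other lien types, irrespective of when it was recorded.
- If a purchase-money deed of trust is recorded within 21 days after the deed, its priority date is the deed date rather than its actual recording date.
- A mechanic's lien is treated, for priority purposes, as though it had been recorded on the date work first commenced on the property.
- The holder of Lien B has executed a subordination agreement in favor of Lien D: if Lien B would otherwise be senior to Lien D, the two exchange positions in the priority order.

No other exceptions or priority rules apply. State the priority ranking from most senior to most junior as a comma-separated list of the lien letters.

D, C, A, B, F, E

Effective dates after the stated exceptions: C is treated as recorded 2016-02-25, the work-commencement date; D was recorded 34 days after the deed, outside the 21-day window, so it keeps its recording date; F relates back to 2016-07-31 (work commenced).
B is an ad valorem tax lien and takes priority over every other lien.
Remaining liens by effective date: C (2016-02-25), A (2016-05-17), D (2016-07-10), F (2016-07-31), E (2018-08-31).
Because B would otherwise rank above D, the subordination swaps them.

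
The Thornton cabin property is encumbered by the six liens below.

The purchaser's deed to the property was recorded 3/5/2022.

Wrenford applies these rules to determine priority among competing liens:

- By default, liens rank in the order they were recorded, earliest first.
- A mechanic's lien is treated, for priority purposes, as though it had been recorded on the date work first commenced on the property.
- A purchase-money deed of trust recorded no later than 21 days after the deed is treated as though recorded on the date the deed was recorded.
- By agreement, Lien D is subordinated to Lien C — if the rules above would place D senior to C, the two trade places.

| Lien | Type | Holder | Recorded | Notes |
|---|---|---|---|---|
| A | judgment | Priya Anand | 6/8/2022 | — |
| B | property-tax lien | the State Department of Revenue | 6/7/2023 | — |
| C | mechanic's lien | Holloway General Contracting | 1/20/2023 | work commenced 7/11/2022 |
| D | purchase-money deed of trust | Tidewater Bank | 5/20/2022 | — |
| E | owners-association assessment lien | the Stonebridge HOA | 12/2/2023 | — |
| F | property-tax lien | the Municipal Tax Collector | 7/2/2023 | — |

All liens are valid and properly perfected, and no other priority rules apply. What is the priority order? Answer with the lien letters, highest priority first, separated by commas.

C, A, D, B, F, E

Adjusting effective dates: C is treated as recorded 7/11/2022, the work-commencement date; D was recorded 76 days after the deed — beyond 21 days — so no relation-back applies.
By effective date: D (5/20/2022), A (6/8/2022), C (7/11/2022), B (6/7/2023), F (7/2/2023), E (12/2/2023).
The subordination applies — D was senior to C — so D and C swap.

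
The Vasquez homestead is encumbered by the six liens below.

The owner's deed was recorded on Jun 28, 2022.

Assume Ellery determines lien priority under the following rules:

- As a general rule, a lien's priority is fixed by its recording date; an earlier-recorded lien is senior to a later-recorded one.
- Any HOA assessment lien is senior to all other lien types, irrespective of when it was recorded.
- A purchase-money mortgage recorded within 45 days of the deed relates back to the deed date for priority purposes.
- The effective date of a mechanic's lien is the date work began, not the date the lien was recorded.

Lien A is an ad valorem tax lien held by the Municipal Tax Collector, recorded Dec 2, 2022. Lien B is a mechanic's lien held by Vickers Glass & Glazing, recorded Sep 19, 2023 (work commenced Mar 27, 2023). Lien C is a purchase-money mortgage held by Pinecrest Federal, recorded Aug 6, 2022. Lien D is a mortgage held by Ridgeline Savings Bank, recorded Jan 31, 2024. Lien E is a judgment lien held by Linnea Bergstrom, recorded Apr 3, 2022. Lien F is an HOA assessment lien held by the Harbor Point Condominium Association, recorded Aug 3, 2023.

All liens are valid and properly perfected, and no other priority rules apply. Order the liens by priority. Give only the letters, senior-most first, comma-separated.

F, E, C, A, B, D

First, effective dates: B's effective date is Mar 27, 2023, when work began; C was recorded within the 45-day window, so its effective date is the deed date Jun 28, 2022.
F is an HOA assessment lien, so it outranks all other liens regardless of date.
Ordering the rest by effective date: E (Apr 3, 2022), C (Jun 28, 2022), A (Dec 2, 2022), B (Mar 27, 2023), D (Jan 31, 2024).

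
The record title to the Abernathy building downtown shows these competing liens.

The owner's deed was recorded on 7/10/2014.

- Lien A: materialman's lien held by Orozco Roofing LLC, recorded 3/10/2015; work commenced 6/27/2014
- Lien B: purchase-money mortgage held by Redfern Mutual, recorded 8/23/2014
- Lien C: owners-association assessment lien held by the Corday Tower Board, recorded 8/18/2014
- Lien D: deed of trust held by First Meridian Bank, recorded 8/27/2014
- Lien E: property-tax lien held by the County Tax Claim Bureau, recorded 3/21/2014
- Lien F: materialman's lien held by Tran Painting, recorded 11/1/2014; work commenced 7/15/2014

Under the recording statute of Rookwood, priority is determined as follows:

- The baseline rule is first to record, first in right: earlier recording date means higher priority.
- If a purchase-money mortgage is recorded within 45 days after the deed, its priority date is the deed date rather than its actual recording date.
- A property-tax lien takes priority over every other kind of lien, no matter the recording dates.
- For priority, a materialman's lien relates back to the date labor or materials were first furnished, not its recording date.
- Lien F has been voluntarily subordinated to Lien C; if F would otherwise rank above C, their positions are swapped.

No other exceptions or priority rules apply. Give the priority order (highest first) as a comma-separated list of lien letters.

E, A, B, C, F, D

Effective dates after the stated exceptions: A is treated as recorded 6/27/2014, the work-commencement date; B's effective date is the deed date, 7/10/2014; F is treated as recorded 7/15/2014, the work-commencement date.
E is a property-tax lien and takes priority over every other lien.
Among the remaining liens, by effective date: A (6/27/2014), B (7/10/2014), F (7/15/2014), C (8/18/2014), D (8/27/2014).
F would otherwise be senior to C, so under the subordination agreement F and C exchange positions.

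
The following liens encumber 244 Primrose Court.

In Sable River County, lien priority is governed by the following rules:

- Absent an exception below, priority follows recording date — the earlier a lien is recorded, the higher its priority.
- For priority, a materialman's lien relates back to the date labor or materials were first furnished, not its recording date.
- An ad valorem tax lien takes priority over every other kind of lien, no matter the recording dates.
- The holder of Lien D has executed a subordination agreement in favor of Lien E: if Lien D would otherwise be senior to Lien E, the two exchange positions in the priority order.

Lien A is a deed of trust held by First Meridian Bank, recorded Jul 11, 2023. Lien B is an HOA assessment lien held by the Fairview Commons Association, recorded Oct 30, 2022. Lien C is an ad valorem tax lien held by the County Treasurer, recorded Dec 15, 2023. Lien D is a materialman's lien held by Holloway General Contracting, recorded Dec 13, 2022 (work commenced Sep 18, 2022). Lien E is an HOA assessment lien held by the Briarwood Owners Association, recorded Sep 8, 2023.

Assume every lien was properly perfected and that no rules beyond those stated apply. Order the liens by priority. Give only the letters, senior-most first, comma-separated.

First, effective dates: D is treated as recorded Sep 18, 2022, the work-commencement date.
C is an ad valorem tax lien and takes priority over every other lien.
Remaining liens by effective date: D (Sep 18, 2022), B (Oct 30, 2022), A (Jul 11, 2023), E (Sep 8, 2023).
Because D would otherwise rank above E, the subordination swaps them.

C, E, B, A, D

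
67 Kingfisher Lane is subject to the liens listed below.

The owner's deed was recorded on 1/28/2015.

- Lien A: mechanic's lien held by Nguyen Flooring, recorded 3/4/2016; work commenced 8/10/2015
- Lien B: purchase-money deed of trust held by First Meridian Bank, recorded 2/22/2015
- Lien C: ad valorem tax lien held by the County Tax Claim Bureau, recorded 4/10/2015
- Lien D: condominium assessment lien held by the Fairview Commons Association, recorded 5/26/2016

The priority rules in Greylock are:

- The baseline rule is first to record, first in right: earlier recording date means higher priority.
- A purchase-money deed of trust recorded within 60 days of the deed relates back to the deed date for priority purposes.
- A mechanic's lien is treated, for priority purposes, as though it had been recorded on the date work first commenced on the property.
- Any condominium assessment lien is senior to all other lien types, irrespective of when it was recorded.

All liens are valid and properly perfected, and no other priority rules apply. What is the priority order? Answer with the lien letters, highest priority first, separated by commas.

First, effective dates: A's effective date is 8/10/2015, when work began; B relates back to the deed date 1/28/2015.
D is a condominium assessment lien and takes priority over every other lien.
Ordering the rest by effective date: B (1/28/2015), C (4/10/2015), A (8/10/2015).

D, B, C, A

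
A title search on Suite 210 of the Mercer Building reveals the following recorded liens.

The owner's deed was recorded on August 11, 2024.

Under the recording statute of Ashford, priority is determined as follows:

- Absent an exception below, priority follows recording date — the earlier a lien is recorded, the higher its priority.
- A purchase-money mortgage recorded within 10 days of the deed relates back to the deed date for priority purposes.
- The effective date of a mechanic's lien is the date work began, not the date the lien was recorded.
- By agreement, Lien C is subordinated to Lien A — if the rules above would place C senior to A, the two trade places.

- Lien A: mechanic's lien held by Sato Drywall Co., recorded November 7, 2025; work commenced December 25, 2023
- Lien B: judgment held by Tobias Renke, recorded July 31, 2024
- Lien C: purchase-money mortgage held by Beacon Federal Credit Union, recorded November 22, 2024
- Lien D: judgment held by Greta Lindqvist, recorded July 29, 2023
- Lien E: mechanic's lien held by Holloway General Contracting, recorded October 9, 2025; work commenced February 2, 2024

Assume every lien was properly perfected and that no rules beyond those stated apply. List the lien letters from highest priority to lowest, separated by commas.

Effective dates after the stated exceptions: A is treated as recorded December 25, 2023, the work-commencement date; C was recorded 103 days after the deed, outside the 10-day window, so it keeps its recording date; E's effective date is February 2, 2024, when work began.
Ordering by effective date: D (July 29, 2023), A (December 25, 2023), E (February 2, 2024), B (July 31, 2024), C (November 22, 2024).
Since C is not senior to A, the subordination leaves the order unchanged.

D, A, E, B, C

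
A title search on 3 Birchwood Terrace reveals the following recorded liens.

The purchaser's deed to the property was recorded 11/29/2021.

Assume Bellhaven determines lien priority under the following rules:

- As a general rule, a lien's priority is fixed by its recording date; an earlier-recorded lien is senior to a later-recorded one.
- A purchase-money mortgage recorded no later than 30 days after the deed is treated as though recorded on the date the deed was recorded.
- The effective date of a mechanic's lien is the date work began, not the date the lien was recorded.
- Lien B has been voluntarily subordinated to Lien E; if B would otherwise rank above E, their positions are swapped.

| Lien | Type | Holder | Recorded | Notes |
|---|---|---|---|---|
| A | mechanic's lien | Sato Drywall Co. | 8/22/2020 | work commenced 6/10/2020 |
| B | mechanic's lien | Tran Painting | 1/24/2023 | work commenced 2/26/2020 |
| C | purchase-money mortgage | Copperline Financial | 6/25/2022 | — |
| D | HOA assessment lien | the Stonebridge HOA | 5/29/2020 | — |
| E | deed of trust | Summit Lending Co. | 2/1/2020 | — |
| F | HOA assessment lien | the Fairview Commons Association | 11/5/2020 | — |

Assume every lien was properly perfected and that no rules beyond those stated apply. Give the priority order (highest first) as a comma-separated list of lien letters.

E, B, D, A, F, C

Effective dates: A is treated as recorded 6/10/2020, the work-commencement date; B is treated as recorded 2/26/2020, the work-commencement date; C was recorded 208 days after the deed — beyond 30 days — so no relation-back applies.
Ordering by effective date: E (2/1/2020), B (2/26/2020), D (5/29/2020), A (6/10/2020), F (11/5/2020), C (6/25/2022).
Since B is not senior to E, the subordination leaves the order unchanged.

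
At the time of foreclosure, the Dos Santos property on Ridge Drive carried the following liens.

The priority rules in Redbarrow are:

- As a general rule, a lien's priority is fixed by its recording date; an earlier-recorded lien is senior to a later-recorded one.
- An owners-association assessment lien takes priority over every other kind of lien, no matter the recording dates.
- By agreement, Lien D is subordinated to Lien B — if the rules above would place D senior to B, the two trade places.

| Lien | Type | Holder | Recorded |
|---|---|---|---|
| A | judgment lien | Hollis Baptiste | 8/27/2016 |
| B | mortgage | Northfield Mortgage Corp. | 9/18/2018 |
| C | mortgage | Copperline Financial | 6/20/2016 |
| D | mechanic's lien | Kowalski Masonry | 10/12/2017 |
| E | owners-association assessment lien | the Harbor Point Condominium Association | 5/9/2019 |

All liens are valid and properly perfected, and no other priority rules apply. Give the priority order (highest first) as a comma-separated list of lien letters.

E is an owners-association assessment lien, so it outranks all other liens regardless of date.
The other liens, earliest effective date first: C (6/20/2016), A (8/27/2016), D (10/12/2017), B (9/18/2018).
Because D would otherwise rank above B, the subordination swaps them.

E, C, A, B, D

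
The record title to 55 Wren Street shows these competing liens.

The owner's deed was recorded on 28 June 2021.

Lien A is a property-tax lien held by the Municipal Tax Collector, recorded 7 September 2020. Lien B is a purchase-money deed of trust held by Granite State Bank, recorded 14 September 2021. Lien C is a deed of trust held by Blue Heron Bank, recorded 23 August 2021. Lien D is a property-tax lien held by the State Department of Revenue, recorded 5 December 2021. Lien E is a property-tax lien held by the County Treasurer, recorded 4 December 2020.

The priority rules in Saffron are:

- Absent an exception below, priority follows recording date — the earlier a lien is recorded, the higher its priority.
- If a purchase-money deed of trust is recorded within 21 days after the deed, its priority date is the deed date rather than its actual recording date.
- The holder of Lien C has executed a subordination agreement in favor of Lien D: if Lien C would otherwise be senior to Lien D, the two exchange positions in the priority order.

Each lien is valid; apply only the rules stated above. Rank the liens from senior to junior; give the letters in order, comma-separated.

A, E, D, B, C

First, effective dates: B was recorded 78 days after the deed — beyond 21 days — so no relation-back applies.
Sorted by effective date: A (7 September 2020), E (4 December 2020), C (23 August 2021), B (14 September 2021), D (5 December 2021).
C would otherwise be senior to D, so under the subordination agreement C and D exchange positions.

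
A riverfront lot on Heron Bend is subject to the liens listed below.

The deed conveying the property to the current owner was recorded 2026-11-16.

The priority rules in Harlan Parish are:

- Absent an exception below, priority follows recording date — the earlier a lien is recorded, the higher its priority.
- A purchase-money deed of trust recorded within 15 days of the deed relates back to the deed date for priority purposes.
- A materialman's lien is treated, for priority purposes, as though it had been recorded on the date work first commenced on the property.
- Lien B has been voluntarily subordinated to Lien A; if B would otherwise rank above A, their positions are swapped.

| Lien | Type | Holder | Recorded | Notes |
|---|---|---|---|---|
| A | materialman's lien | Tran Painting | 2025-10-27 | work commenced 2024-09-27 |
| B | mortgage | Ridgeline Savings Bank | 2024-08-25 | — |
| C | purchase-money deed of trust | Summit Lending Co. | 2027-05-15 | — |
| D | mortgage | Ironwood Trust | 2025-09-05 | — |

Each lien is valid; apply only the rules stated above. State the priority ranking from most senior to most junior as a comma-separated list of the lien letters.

First, effective dates: A relates back to 2024-09-27 (work commenced); C was recorded 180 days after the deed — beyond 15 days — so no relation-back applies.
Sorted by effective date: B (2024-08-25), A (2024-09-27), D (2025-09-05), C (2027-05-15).
B is senior to A before the subordination, so the two trade places.

A, B, D, C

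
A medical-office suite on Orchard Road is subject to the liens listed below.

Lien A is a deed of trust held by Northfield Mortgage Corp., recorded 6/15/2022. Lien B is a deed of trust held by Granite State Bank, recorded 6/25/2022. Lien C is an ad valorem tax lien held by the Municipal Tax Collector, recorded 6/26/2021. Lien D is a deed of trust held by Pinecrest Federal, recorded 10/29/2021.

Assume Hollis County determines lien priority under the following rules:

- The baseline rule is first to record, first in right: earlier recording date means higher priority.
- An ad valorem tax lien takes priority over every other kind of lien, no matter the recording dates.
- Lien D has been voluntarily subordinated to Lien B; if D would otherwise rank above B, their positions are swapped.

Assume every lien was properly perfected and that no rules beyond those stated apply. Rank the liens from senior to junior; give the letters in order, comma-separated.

C, B, A, D

C is an ad valorem tax lien, so it outranks all other liens regardless of date.
Remaining liens by effective date: D (10/29/2021), A (6/15/2022), B (6/25/2022).
Because D would otherwise rank above B, the subordination swaps them.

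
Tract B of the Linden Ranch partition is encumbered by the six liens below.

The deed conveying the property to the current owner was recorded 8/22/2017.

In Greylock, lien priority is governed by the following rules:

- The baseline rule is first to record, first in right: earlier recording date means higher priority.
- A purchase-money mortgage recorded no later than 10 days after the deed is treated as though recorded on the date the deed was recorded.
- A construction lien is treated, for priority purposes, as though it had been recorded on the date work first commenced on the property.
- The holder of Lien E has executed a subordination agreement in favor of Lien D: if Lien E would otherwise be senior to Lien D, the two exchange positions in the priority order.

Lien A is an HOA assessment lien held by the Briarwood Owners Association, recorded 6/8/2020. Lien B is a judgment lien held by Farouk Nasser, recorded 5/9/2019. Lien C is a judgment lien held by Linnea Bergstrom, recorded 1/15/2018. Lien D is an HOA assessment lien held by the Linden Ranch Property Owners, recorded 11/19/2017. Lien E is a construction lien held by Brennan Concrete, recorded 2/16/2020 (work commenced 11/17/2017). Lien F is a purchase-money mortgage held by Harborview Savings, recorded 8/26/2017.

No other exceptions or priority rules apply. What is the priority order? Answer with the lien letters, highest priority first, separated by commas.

First, effective dates: E is treated as recorded 11/17/2017, the work-commencement date; F's effective date is the deed date, 8/22/2017.
Sorted by effective date: F (8/22/2017), E (11/17/2017), D (11/19/2017), C (1/15/2018), B (5/9/2019), A (6/8/2020).
The subordination applies — E was senior to D — so E and D swap.

F, D, E, C, B, A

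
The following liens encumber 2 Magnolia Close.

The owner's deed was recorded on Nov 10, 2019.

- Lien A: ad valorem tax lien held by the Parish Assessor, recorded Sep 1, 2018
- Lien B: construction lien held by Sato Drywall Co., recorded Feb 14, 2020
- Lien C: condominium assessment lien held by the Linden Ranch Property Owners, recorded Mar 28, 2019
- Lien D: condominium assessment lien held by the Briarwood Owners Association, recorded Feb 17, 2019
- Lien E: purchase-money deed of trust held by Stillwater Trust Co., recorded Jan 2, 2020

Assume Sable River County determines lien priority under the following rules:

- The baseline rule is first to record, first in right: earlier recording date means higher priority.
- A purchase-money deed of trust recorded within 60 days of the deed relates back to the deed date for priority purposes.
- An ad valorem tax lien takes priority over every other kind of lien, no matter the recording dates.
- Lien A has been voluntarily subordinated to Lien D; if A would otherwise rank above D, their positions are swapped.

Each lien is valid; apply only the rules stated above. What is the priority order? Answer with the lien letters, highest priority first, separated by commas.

D, A, C, E, B

Effective dates after the stated exceptions: E was recorded within the 60-day window, so its effective date is the deed date Nov 10, 2019.
A is an ad valorem tax lien, so it outranks all other liens regardless of date.
Among the remaining liens, by effective date: D (Feb 17, 2019), C (Mar 28, 2019), E (Nov 10, 2019), B (Feb 14, 2020).
A is senior to D before the subordination, so the two trade places.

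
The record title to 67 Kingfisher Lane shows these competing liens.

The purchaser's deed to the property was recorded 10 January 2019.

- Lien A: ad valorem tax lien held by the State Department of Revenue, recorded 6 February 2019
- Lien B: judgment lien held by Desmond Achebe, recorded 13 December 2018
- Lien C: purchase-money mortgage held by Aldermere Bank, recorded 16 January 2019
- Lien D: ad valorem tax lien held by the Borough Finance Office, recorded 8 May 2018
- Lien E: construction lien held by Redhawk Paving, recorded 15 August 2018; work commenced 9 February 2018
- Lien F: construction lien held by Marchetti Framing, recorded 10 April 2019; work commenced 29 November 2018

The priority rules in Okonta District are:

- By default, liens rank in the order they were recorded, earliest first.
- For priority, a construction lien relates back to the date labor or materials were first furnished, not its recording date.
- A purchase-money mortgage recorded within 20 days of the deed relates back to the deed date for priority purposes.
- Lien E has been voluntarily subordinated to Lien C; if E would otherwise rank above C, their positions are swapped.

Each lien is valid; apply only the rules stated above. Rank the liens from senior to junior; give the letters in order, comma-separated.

C, D, F, B, E, A

Effective dates after the stated exceptions: C was recorded within the 20-day window, so its effective date is the deed date 10 January 2019; E relates back to 9 February 2018 (work commenced); F's effective date is 29 November 2018, when work began.
By effective date: E (9 February 2018), D (8 May 2018), F (29 November 2018), B (13 December 2018), C (10 January 2019), A (6 February 2019).
E would otherwise be senior to C, so under the subordination agreement E and C exchange positions.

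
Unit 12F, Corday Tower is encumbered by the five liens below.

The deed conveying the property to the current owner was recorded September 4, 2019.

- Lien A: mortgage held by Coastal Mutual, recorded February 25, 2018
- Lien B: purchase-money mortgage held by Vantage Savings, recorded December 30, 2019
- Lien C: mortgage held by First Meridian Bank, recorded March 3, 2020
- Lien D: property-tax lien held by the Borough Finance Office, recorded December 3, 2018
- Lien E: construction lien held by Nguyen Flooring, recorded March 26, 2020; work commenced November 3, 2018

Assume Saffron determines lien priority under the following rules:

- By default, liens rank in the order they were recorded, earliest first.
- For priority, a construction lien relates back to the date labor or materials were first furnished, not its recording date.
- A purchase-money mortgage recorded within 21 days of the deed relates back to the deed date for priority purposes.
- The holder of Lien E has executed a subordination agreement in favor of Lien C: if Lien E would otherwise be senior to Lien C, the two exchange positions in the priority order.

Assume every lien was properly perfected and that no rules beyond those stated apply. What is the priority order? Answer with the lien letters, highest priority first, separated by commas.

First, effective dates: B was recorded 117 days after the deed — beyond 21 days — so no relation-back applies; E is treated as recorded November 3, 2018, the work-commencement date.
Ordering by effective date: A (February 25, 2018), E (November 3, 2018), D (December 3, 2018), B (December 30, 2019), C (March 3, 2020).
E is senior to C before the subordination, so the two trade places.

A, C, D, B, E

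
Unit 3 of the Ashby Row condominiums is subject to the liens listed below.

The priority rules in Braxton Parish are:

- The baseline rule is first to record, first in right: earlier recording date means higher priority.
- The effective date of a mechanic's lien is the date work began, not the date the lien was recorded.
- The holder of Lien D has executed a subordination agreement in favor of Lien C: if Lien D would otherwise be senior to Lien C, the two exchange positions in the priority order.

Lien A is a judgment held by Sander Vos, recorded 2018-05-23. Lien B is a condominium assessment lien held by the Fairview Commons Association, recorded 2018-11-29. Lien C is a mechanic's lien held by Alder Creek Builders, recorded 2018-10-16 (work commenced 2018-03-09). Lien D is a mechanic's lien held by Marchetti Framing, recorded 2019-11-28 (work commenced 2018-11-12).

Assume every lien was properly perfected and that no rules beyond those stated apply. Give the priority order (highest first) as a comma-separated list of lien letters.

Effective dates: C relates back to 2018-03-09 (work commenced); D's effective date is 2018-11-12, when work began.
By effective date: C (2018-03-09), A (2018-05-23), D (2018-11-12), B (2018-11-29).
D already ranks below C; the subordination has no effect.

C, A, D, B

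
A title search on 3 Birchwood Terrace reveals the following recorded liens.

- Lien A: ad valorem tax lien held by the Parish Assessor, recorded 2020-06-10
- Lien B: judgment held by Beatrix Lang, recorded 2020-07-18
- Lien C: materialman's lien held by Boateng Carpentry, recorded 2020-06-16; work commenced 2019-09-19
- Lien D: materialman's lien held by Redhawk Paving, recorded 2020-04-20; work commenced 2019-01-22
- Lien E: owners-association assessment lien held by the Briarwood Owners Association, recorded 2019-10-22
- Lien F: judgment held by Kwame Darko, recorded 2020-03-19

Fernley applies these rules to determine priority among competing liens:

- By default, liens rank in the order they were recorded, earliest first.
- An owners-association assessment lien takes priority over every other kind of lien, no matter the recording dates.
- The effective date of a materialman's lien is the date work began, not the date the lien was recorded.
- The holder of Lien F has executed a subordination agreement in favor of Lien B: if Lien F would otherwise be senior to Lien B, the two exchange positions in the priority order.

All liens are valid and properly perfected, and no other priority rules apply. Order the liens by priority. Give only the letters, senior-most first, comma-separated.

Adjusting effective dates: C is treated as recorded 2019-09-19, the work-commencement date; D relates back to 2019-01-22 (work commenced).
E is an owners-association assessment lien, so it outranks all other liens regardless of date.
Among the remaining liens, by effective date: D (2019-01-22), C (2019-09-19), F (2020-03-19), A (2020-06-10), B (2020-07-18).
F would otherwise be senior to B, so under the subordination agreement F and B exchange positions.

E, D, C, B, A, F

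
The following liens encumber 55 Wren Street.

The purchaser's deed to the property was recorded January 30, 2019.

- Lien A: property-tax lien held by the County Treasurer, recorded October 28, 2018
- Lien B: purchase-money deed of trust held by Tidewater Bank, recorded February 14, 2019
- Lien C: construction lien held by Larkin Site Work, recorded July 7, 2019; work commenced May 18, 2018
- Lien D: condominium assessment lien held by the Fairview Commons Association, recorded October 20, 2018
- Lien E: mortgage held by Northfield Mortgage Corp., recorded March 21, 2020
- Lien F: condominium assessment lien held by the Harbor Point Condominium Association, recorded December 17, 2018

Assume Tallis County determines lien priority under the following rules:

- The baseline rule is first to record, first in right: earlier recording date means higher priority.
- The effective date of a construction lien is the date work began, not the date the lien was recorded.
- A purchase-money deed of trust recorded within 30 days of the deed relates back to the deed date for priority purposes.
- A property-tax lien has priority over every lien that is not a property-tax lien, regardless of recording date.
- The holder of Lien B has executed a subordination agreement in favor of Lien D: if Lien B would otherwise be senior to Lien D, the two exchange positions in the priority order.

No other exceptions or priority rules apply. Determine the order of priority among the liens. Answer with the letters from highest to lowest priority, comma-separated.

Adjusting effective dates: B's effective date is the deed date, January 30, 2019; C is treated as recorded May 18, 2018, the work-commencement date.
As a property-tax lien, A is senior to every other lien.
Among the remaining liens, by effective date: C (May 18, 2018), D (October 20, 2018), F (December 17, 2018), B (January 30, 2019), E (March 21, 2020).
Since B is not senior to D, the subordination leaves the order unchanged.

A, C, D, F, B, E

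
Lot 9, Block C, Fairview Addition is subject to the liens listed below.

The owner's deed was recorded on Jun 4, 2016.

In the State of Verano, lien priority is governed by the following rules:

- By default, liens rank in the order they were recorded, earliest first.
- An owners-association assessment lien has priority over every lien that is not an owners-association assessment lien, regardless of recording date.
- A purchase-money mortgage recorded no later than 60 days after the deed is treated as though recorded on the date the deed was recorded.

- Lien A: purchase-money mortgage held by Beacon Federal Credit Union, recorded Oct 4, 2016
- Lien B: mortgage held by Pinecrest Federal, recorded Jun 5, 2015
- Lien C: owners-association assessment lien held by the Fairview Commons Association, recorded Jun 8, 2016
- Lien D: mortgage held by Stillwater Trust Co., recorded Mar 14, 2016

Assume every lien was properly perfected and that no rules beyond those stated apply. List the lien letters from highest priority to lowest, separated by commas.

Adjusting effective dates: A was recorded 122 days after the deed, outside the 60-day window, so it keeps its recording date.
C is an owners-association assessment lien and takes priority over every other lien.
The other liens, earliest effective date first: B (Jun 5, 2015), D (Mar 14, 2016), A (Oct 4, 2016).

C, B, D, A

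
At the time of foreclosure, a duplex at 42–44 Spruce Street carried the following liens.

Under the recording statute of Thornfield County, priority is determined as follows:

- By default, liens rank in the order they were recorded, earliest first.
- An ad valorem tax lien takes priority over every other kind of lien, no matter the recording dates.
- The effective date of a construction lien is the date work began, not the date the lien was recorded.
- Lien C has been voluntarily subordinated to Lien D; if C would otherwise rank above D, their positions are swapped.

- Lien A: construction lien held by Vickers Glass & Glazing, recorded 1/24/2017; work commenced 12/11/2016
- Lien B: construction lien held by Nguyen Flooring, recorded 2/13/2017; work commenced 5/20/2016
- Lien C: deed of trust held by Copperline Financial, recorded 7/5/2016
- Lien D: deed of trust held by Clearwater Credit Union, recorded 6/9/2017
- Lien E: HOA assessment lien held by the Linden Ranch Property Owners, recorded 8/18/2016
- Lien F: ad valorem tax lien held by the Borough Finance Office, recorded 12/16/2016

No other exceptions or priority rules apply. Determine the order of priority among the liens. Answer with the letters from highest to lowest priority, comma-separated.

F, B, D, E, A, C

First, effective dates: A relates back to 12/11/2016 (work commenced); B is treated as recorded 5/20/2016, the work-commencement date.
F is an ad valorem tax lien and takes priority over every other lien.
The other liens, earliest effective date first: B (5/20/2016), C (7/5/2016), E (8/18/2016), A (12/11/2016), D (6/9/2017).
Because C would otherwise rank above D, the subordination swaps them.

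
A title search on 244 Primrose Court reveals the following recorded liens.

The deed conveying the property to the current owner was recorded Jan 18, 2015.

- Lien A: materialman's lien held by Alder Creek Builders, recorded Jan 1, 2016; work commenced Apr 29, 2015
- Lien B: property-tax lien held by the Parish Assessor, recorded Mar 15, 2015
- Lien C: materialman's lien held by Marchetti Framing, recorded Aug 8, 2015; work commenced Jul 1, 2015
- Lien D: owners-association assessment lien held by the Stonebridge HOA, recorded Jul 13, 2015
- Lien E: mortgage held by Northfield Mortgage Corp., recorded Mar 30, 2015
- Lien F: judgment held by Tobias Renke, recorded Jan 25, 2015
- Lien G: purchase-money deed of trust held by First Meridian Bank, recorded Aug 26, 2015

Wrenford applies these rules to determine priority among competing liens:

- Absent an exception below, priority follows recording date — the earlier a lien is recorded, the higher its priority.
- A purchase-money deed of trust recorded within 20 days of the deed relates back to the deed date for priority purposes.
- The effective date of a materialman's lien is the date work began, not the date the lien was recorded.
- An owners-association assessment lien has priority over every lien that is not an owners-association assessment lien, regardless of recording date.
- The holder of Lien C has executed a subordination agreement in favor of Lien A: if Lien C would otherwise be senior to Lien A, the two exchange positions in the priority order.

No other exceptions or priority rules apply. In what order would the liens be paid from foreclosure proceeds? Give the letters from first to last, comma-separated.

D, F, B, E, A, C, G

Effective dates: A's effective date is Apr 29, 2015, when work began; C is treated as recorded Jul 1, 2015, the work-commencement date; G was recorded 220 days after the deed, outside the 20-day window, so it keeps its recording date.
As an owners-association assessment lien, D is senior to every other lien.
Ordering the rest by effective date: F (Jan 25, 2015), B (Mar 15, 2015), E (Mar 30, 2015), A (Apr 29, 2015), C (Jul 1, 2015), G (Aug 26, 2015).
Since C is not senior to A, the subordination leaves the order unchanged.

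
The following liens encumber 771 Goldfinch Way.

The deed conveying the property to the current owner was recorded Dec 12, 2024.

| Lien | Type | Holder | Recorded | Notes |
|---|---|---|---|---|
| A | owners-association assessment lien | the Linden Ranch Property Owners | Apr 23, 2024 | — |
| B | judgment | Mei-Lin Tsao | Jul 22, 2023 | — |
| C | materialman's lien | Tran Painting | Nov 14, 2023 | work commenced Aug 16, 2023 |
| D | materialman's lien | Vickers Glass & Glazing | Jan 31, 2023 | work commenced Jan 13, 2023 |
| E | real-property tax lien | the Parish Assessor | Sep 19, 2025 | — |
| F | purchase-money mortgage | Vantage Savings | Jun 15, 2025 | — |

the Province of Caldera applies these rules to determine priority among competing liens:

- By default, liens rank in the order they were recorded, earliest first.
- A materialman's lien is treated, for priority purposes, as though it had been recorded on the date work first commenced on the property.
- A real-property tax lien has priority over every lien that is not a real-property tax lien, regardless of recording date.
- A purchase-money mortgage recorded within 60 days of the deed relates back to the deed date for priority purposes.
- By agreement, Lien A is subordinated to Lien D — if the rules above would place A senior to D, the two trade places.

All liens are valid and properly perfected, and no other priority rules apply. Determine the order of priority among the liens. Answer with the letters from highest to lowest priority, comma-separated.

E, D, B, C, A, F

First, effective dates: C is treated as recorded Aug 16, 2023, the work-commencement date; D is treated as recorded Jan 13, 2023, the work-commencement date; F was recorded 185 days after the deed — beyond 60 days — so no relation-back applies.
E is a real-property tax lien, so it outranks all other liens regardless of date.
Among the remaining liens, by effective date: D (Jan 13, 2023), B (Jul 22, 2023), C (Aug 16, 2023), A (Apr 23, 2024), F (Jun 15, 2025).
Since A is not senior to D, the subordination leaves the order unchanged.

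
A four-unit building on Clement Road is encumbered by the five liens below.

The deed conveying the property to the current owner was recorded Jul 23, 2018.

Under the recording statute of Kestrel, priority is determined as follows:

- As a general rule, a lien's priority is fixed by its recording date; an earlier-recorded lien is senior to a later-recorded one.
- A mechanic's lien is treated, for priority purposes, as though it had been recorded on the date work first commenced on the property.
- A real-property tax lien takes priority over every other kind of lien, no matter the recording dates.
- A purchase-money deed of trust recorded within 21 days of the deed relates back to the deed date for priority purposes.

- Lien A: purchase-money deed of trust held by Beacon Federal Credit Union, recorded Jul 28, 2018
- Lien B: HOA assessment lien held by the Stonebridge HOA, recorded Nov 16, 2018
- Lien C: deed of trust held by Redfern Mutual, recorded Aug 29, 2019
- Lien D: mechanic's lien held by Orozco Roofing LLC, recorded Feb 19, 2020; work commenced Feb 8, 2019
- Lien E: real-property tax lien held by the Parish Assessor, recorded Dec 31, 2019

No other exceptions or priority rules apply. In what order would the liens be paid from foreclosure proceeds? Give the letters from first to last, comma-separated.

Adjusting effective dates: A relates back to the deed date Jul 23, 2018; D's effective date is Feb 8, 2019, when work began.
As a real-property tax lien, E is senior to every other lien.
Remaining liens by effective date: A (Jul 23, 2018), B (Nov 16, 2018), D (Feb 8, 2019), C (Aug 29, 2019).

E, A, B, D, C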